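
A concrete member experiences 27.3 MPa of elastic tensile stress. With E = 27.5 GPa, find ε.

ε = σ/E = 27.3 / 27500 = 9.93×10⁻⁴.

9.93×10⁻⁴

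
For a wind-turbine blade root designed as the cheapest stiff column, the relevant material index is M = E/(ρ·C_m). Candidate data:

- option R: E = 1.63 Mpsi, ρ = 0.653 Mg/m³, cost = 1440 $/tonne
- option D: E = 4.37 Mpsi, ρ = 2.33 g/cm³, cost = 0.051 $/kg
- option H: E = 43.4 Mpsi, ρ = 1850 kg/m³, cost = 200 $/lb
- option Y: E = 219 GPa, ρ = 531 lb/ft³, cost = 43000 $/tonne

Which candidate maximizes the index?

Normalizing units and computing the index:
  option R: E = 11.24 GPa, ρ = 653.0 kg/m³, cost = 1.440 $/kg
  option D: E = 30.13 GPa, ρ = 2330 kg/m³, cost = 0.05100 $/kg
  option H: E = 299.2 GPa, ρ = 1850 kg/m³, cost = 440.9 $/kg
  option Y: E = 219.0 GPa, ρ = 8506 kg/m³, cost = 43.00 $/kg
  option D: M = 254 MN·m per $
  option R: M = 12.0 MN·m per $
  option Y: M = 0.599 MN·m per $
  option H: M = 0.367 MN·m per $
Option D ranks first.

option D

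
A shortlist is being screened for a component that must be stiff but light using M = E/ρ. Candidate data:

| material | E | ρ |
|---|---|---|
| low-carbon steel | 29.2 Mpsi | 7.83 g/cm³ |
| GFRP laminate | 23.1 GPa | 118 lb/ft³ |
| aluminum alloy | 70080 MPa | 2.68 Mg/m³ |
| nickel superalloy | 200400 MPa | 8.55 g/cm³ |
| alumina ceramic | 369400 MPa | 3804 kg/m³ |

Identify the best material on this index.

alumina ceramic

Normalizing units and computing the index:
  low-carbon steel: E = 201.3 GPa, ρ = 7830 kg/m³
  GFRP laminate: E = 23.10 GPa, ρ = 1890 kg/m³
  aluminum alloy: E = 70.08 GPa, ρ = 2680 kg/m³
  nickel superalloy: E = 200.4 GPa, ρ = 8550 kg/m³
  alumina ceramic: E = 369.4 GPa, ρ = 3804 kg/m³
  alumina ceramic: M = 97.1 MN·m/kg
  aluminum alloy: M = 26.1 MN·m/kg
  low-carbon steel: M = 25.7 MN·m/kg
  nickel superalloy: M = 23.4 MN·m/kg
  GFRP laminate: M = 12.2 MN·m/kg
Alumina ceramic ranks first.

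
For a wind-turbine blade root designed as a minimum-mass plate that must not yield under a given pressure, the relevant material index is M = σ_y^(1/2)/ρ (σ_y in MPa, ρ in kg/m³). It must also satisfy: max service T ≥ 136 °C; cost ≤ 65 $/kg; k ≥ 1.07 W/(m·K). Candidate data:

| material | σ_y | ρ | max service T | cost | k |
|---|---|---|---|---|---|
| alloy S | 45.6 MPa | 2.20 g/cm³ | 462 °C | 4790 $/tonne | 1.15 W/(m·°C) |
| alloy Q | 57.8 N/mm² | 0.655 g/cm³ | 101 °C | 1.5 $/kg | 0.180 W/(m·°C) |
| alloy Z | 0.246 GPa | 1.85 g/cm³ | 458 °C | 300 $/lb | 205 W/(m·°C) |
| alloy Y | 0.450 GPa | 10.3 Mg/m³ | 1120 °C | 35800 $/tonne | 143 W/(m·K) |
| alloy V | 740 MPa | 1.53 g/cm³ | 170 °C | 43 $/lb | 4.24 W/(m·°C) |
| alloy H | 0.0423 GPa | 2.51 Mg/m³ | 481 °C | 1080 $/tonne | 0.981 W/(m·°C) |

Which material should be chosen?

alloy S

Screen on constraints: max service T ≥ 136 °C; cost ≤ 65 $/kg; k ≥ 1.07 W/(m·K). Survivors: alloy S, alloy Y.
After converting to SI:
  alloy S: σ_y = 45.60 MPa, ρ = 2200 kg/m³
  alloy Y: σ_y = 450.0 MPa, ρ = 10300 kg/m³
  alloy S: M = 3.07×10⁻³
  alloy Y: M = 2.06×10⁻³
Alloy S has the largest M.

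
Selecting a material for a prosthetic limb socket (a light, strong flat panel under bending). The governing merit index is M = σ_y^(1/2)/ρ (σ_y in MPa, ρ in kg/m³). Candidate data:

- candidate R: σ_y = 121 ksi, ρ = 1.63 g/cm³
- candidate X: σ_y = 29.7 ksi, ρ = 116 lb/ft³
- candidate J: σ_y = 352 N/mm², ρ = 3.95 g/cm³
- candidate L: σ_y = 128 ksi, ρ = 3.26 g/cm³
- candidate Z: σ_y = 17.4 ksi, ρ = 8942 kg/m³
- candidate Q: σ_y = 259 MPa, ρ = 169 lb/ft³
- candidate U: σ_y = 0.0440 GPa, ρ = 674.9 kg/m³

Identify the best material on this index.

Convert each candidate to consistent units, then evaluate M:
  candidate R: σ_y = 834.3 MPa, ρ = 1630 kg/m³
  candidate X: σ_y = 204.8 MPa, ρ = 1858 kg/m³
  candidate J: σ_y = 352.0 MPa, ρ = 3950 kg/m³
  candidate L: σ_y = 882.5 MPa, ρ = 3260 kg/m³
  candidate Z: σ_y = 120.0 MPa, ρ = 8942 kg/m³
  candidate Q: σ_y = 259.0 MPa, ρ = 2707 kg/m³
  candidate U: σ_y = 44.00 MPa, ρ = 674.9 kg/m³
  candidate R: M = 17.7×10⁻³
  candidate U: M = 9.83×10⁻³
  candidate L: M = 9.11×10⁻³
  candidate X: M = 7.70×10⁻³
  candidate Q: M = 5.94×10⁻³
  candidate J: M = 4.75×10⁻³
  candidate Z: M = 1.22×10⁻³
The maximum is for candidate R.

candidate R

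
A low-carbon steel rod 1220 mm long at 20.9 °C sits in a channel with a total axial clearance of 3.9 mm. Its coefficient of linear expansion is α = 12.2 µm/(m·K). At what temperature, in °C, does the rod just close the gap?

283 °C

α·L₀·ΔT = 3.9 mm ⇒ ΔT = 3.9 / (12.2×10⁻⁶ × 1220.0) = 262.0 K.
T = 20.9 + 262.0 = 282.9 °C.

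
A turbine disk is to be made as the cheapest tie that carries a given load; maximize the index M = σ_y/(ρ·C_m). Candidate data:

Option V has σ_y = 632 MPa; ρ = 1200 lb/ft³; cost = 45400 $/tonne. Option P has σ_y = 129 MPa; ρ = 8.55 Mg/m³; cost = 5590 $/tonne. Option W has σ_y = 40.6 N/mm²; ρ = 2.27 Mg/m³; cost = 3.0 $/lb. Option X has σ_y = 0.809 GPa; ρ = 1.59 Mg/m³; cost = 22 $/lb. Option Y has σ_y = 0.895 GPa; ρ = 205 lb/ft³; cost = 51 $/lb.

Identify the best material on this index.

option X

Convert each candidate to consistent units, then evaluate M:
  option V: σ_y = 632.0 MPa, ρ = 19220 kg/m³, cost = 45.40 $/kg
  option P: σ_y = 129.0 MPa, ρ = 8550 kg/m³, cost = 5.590 $/kg
  option W: σ_y = 40.60 MPa, ρ = 2270 kg/m³, cost = 6.614 $/kg
  option X: σ_y = 809.0 MPa, ρ = 1590 kg/m³, cost = 48.50 $/kg
  option Y: σ_y = 895.0 MPa, ρ = 3284 kg/m³, cost = 112.4 $/kg
  option X: M = 10.5 kN·m per $
  option W: M = 2.70 kN·m per $
  option P: M = 2.70 kN·m per $
  option Y: M = 2.42 kN·m per $
  option V: M = 0.724 kN·m per $
Highest index: option X.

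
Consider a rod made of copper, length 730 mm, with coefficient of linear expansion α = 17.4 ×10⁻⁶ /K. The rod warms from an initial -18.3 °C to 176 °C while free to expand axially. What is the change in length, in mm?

2.47 mm

ΔT = 176 − (-18.3) = 194.3 K.
ΔL = α·L₀·ΔT = 17.4×10⁻⁶ × 730 mm × 194.3 K = 2.47 mm.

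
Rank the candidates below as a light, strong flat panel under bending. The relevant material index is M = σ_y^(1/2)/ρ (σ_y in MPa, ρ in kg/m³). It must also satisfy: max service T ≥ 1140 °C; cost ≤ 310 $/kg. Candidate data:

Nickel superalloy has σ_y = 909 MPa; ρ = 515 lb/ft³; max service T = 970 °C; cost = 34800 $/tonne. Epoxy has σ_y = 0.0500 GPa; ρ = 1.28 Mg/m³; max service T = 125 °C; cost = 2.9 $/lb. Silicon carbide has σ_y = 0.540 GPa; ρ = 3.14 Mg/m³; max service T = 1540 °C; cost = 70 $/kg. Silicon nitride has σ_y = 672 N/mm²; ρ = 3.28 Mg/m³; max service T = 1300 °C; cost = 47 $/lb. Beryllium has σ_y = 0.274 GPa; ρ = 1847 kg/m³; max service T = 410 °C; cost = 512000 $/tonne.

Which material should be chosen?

silicon nitride

Screen on constraints: max service T ≥ 1140 °C; cost ≤ 310 $/kg. Survivors: silicon carbide, silicon nitride.
Normalizing units and computing the index:
  silicon carbide: σ_y = 540.0 MPa, ρ = 3140 kg/m³
  silicon nitride: σ_y = 672.0 MPa, ρ = 3280 kg/m³
  silicon nitride: M = 7.90×10⁻³
  silicon carbide: M = 7.40×10⁻³
Silicon nitride has the largest M.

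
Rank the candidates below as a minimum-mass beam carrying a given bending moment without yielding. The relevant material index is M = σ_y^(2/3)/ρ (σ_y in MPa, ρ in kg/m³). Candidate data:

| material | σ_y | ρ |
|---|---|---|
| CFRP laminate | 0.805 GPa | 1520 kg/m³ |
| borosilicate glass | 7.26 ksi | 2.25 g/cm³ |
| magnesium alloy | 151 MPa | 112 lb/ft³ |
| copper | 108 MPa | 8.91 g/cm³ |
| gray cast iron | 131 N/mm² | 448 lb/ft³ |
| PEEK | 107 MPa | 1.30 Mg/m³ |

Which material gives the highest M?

After converting to SI:
  CFRP laminate: σ_y = 805.0 MPa, ρ = 1520 kg/m³
  borosilicate glass: σ_y = 50.06 MPa, ρ = 2250 kg/m³
  magnesium alloy: σ_y = 151.0 MPa, ρ = 1794 kg/m³
  copper: σ_y = 108.0 MPa, ρ = 8910 kg/m³
  gray cast iron: σ_y = 131.0 MPa, ρ = 7176 kg/m³
  PEEK: σ_y = 107.0 MPa, ρ = 1300 kg/m³
  CFRP laminate: M = 56.9×10⁻³
  PEEK: M = 17.3×10⁻³
  magnesium alloy: M = 15.8×10⁻³
  borosilicate glass: M = 6.04×10⁻³
  gray cast iron: M = 3.59×10⁻³
  copper: M = 2.55×10⁻³
Highest index: CFRP laminate.

CFRP laminate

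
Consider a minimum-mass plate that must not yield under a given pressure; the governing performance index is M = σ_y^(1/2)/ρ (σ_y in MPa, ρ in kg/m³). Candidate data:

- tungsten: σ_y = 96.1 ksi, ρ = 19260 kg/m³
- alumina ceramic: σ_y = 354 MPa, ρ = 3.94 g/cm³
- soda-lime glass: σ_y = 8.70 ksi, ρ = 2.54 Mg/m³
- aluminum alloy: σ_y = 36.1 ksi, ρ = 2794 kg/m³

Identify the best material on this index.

Normalizing units and computing the index:
  tungsten: σ_y = 662.6 MPa, ρ = 19260 kg/m³
  alumina ceramic: σ_y = 354.0 MPa, ρ = 3940 kg/m³
  soda-lime glass: σ_y = 59.98 MPa, ρ = 2540 kg/m³
  aluminum alloy: σ_y = 248.9 MPa, ρ = 2794 kg/m³
  aluminum alloy: M = 5.65×10⁻³
  alumina ceramic: M = 4.78×10⁻³
  soda-lime glass: M = 3.05×10⁻³
  tungsten: M = 1.34×10⁻³
Aluminum alloy has the largest M.

aluminum alloy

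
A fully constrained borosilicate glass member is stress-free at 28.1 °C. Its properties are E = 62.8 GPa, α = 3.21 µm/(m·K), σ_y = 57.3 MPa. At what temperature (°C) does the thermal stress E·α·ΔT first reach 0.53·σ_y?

179 °C

E·α·ΔT = 30.37 MPa ⇒ ΔT = 30.37 / (62.80×10³ × 3.21×10⁻⁶) = 150.6 K.
T = 28.1 + 150.6 = 178.7 °C.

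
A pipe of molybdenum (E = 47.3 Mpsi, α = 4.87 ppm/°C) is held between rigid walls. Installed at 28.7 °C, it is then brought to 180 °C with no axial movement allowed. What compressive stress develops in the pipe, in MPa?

E = 47.3 Mpsi = 326.1 GPa.
ΔT = 151.3 K. Constrained thermal stress σ = E·α·ΔT = 326.1×10³ MPa × 4.87×10⁻⁶ × 151.3 = 240 MPa (compressive).

240 MPa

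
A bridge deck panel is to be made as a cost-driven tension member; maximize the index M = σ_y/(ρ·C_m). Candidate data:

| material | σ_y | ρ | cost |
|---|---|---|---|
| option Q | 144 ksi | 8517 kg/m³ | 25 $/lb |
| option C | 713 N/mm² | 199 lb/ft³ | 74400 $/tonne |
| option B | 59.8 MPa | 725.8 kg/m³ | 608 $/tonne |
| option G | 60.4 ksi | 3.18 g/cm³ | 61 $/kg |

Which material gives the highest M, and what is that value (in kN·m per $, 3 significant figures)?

option B, M = 136 kN·m per $

Putting every candidate on a common basis:
  option Q: σ_y = 992.8 MPa, ρ = 8517 kg/m³, cost = 55.11 $/kg
  option C: σ_y = 713.0 MPa, ρ = 3188 kg/m³, cost = 74.40 $/kg
  option B: σ_y = 59.80 MPa, ρ = 725.8 kg/m³, cost = 0.6080 $/kg
  option G: σ_y = 416.4 MPa, ρ = 3180 kg/m³, cost = 61.00 $/kg
  option B: M = 136 kN·m per $
  option C: M = 3.01 kN·m per $
  option G: M = 2.15 kN·m per $
  option Q: M = 2.12 kN·m per $
Option B has the largest M.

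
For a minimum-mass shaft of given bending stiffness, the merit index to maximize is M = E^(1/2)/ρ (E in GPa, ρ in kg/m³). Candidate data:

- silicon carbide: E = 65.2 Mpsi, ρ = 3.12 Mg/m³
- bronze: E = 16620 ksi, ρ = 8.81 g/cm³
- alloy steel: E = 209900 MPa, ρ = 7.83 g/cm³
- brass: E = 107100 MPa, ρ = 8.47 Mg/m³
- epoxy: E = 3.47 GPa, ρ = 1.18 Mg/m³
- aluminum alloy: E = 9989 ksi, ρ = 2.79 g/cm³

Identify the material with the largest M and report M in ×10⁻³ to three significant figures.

silicon carbide, M = 6.80×10⁻³

Putting every candidate on a common basis:
  silicon carbide: E = 449.5 GPa, ρ = 3120 kg/m³
  bronze: E = 114.6 GPa, ρ = 8810 kg/m³
  alloy steel: E = 209.9 GPa, ρ = 7830 kg/m³
  brass: E = 107.1 GPa, ρ = 8470 kg/m³
  epoxy: E = 3.470 GPa, ρ = 1180 kg/m³
  aluminum alloy: E = 68.87 GPa, ρ = 2790 kg/m³
  silicon carbide: M = 6.80×10⁻³
  aluminum alloy: M = 2.97×10⁻³
  alloy steel: M = 1.85×10⁻³
  epoxy: M = 1.58×10⁻³
  brass: M = 1.22×10⁻³
  bronze: M = 1.22×10⁻³
Highest index: silicon carbide.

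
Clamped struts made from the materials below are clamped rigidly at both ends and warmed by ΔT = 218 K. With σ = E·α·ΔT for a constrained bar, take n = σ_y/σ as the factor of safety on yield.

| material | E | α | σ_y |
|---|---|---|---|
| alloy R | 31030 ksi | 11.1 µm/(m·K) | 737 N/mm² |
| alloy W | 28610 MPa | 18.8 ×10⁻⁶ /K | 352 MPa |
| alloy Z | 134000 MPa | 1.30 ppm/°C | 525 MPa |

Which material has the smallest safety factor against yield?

In consistent units (E in GPa, α in ×10⁻⁶/K, σ_y in MPa):
  alloy R: E = 213.9, α = 11.1, σ_y = 737.0 → σ = 518 MPa, n = 1.42
  alloy W: E = 28.61, α = 18.8, σ_y = 352.0 → σ = 117 MPa, n = 3.00
  alloy Z: E = 134.0, α = 1.30, σ_y = 525.0 → σ = 38.0 MPa, n = 13.8
Smallest n: alloy R with n = 1.42.

alloy R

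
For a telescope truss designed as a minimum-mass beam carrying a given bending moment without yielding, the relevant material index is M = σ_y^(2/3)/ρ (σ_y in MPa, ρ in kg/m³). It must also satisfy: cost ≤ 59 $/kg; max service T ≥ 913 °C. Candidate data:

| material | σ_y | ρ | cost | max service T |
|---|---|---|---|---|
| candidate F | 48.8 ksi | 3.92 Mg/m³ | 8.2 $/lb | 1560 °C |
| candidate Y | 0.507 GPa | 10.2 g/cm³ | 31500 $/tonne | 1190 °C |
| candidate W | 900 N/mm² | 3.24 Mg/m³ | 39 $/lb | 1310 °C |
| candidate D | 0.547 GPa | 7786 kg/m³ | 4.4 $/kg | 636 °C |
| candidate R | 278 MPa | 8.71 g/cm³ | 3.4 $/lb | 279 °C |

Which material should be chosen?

Screen on constraints: cost ≤ 59 $/kg; max service T ≥ 913 °C. Survivors: candidate F, candidate Y.
Convert each candidate to consistent units, then evaluate M:
  candidate F: σ_y = 336.5 MPa, ρ = 3920 kg/m³
  candidate Y: σ_y = 507.0 MPa, ρ = 10200 kg/m³
  candidate F: M = 12.3×10⁻³
  candidate Y: M = 6.23×10⁻³
Highest index: candidate F.

candidate F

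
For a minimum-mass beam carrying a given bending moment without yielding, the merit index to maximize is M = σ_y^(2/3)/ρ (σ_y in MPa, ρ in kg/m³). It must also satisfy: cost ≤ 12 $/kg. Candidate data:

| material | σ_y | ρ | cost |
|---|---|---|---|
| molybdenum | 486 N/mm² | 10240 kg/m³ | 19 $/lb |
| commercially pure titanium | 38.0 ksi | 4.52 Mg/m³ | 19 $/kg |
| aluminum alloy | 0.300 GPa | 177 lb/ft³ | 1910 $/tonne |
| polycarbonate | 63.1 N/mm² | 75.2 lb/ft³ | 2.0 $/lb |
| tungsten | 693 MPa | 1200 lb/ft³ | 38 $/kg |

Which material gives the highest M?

Screen on constraints: cost ≤ 12 $/kg. Survivors: aluminum alloy, polycarbonate.
Normalizing units and computing the index:
  aluminum alloy: σ_y = 300.0 MPa, ρ = 2835 kg/m³
  polycarbonate: σ_y = 63.10 MPa, ρ = 1205 kg/m³
  aluminum alloy: M = 15.8×10⁻³
  polycarbonate: M = 13.2×10⁻³
The maximum is for aluminum alloy.

aluminum alloy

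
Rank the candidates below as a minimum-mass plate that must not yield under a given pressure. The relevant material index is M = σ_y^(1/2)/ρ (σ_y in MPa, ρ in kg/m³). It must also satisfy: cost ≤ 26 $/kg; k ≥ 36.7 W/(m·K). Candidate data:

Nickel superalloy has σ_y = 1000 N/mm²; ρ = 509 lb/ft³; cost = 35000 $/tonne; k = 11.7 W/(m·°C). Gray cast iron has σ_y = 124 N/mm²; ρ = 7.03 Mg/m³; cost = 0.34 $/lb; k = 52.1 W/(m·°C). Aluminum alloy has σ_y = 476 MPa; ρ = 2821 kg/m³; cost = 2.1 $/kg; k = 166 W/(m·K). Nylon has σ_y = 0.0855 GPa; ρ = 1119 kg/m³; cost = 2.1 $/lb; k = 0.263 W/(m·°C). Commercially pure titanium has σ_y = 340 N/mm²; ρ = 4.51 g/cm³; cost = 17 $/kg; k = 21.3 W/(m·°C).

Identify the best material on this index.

Screen on constraints: cost ≤ 26 $/kg; k ≥ 36.7 W/(m·K). Survivors: gray cast iron, aluminum alloy.
In SI units:
  gray cast iron: σ_y = 124.0 MPa, ρ = 7030 kg/m³
  aluminum alloy: σ_y = 476.0 MPa, ρ = 2821 kg/m³
  aluminum alloy: M = 7.73×10⁻³
  gray cast iron: M = 1.58×10⁻³
Highest index: aluminum alloy.

aluminum alloy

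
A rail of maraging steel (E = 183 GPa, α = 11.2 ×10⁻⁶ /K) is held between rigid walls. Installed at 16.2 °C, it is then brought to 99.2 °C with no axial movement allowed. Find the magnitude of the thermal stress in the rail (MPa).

ΔT = 83.00 K. Constrained thermal stress σ = E·α·ΔT = 183.0×10³ MPa × 11.2×10⁻⁶ × 83.00 = 170 MPa (compressive).

170 MPa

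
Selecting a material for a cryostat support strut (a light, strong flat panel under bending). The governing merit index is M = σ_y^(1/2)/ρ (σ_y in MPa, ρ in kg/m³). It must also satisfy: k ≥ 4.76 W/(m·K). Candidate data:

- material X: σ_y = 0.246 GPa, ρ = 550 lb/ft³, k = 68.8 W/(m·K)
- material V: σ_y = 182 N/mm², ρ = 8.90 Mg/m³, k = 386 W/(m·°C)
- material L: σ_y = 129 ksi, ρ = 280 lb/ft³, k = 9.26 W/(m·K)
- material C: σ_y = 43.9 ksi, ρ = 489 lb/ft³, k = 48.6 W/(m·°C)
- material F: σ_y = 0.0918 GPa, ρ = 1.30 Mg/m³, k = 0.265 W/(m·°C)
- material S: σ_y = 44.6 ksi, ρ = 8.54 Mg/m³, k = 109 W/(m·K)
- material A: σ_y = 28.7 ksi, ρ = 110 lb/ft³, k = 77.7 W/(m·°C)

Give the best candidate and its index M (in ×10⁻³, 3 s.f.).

Screen on constraints: k ≥ 4.76 W/(m·K). Survivors: material X, material V, material L, material C, material S, material A.
Putting every candidate on a common basis:
  material X: σ_y = 246.0 MPa, ρ = 8810 kg/m³
  material V: σ_y = 182.0 MPa, ρ = 8900 kg/m³
  material L: σ_y = 889.4 MPa, ρ = 4485 kg/m³
  material C: σ_y = 302.7 MPa, ρ = 7833 kg/m³
  material S: σ_y = 307.5 MPa, ρ = 8540 kg/m³
  material A: σ_y = 197.9 MPa, ρ = 1762 kg/m³
  material A: M = 7.98×10⁻³
  material L: M = 6.65×10⁻³
  material C: M = 2.22×10⁻³
  material S: M = 2.05×10⁻³
  material X: M = 1.78×10⁻³
  material V: M = 1.52×10⁻³
Highest index: material A.

material A, M = 7.98×10⁻³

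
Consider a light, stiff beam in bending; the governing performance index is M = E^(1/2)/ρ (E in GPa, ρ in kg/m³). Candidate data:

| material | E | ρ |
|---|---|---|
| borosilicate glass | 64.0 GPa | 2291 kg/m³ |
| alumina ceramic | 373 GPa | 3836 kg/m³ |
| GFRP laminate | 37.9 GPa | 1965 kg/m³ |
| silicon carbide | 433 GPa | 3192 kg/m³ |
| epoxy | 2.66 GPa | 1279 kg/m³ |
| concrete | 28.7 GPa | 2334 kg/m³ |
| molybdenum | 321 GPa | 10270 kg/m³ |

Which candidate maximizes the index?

Per-candidate index values:
  silicon carbide: M = 6.52×10⁻³
  alumina ceramic: M = 5.03×10⁻³
  borosilicate glass: M = 3.49×10⁻³
  GFRP laminate: M = 3.13×10⁻³
  concrete: M = 2.30×10⁻³
  molybdenum: M = 1.74×10⁻³
  epoxy: M = 1.28×10⁻³
Highest index: silicon carbide.

silicon carbide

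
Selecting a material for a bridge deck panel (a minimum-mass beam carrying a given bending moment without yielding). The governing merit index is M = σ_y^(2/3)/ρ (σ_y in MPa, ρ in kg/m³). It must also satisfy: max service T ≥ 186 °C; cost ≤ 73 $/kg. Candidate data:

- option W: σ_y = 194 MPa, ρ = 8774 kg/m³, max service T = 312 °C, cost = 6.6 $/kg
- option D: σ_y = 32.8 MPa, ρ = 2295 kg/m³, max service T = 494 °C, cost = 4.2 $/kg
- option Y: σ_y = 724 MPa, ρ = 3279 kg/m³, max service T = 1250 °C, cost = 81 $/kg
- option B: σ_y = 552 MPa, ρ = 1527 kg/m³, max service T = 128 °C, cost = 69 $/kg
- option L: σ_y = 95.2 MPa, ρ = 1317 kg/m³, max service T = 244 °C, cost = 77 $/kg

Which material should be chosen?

Screen on constraints: max service T ≥ 186 °C; cost ≤ 73 $/kg. Survivors: option W, option D.
Evaluate M for each candidate:
  option D: M = 4.46×10⁻³
  option W: M = 3.82×10⁻³
Option D ranks first.

option D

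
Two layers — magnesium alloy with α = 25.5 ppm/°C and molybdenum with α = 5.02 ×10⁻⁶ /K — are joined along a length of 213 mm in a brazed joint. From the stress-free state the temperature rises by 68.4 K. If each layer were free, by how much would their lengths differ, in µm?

298 µm

Δα = |25.5 − 5.02|×10⁻⁶/K = 20.5×10⁻⁶/K.
ΔL_mismatch = Δα·L·ΔT = 20.5×10⁻⁶ × 213.0 mm × 68.4 K = 298 µm.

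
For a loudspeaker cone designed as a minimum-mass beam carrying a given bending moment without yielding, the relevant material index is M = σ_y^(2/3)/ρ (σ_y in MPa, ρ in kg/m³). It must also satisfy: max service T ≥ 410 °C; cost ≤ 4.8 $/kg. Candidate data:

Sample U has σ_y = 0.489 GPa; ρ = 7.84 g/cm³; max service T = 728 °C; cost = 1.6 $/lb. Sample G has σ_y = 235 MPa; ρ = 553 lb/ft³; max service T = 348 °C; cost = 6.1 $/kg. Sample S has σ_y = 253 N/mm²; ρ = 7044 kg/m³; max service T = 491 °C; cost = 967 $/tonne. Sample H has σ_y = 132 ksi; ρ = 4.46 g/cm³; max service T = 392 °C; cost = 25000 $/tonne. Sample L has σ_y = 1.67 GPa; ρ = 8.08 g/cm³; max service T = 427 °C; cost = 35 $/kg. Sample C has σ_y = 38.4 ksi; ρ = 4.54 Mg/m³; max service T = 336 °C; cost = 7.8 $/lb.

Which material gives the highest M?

sample U

Screen on constraints: max service T ≥ 410 °C; cost ≤ 4.8 $/kg. Survivors: sample U, sample S.
Convert each candidate to consistent units, then evaluate M:
  sample U: σ_y = 489.0 MPa, ρ = 7840 kg/m³
  sample S: σ_y = 253.0 MPa, ρ = 7044 kg/m³
  sample U: M = 7.92×10⁻³
  sample S: M = 5.68×10⁻³
Sample U has the largest M.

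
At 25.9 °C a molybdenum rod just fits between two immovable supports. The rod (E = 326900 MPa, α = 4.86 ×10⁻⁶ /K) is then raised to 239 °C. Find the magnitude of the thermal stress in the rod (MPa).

339 MPa

E = 326900 MPa = 326.9 GPa.
ΔT = 213.1 K. Constrained thermal stress σ = E·α·ΔT = 326.9×10³ MPa × 4.86×10⁻⁶ × 213.1 = 339 MPa (compressive).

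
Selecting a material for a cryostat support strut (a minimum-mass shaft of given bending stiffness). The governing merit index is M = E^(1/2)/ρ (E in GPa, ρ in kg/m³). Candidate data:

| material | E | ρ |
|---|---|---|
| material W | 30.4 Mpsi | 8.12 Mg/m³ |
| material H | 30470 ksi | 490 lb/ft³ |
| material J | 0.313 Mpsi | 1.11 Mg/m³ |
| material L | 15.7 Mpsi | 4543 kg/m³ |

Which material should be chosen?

Normalizing units and computing the index:
  material W: E = 209.6 GPa, ρ = 8120 kg/m³
  material H: E = 210.1 GPa, ρ = 7849 kg/m³
  material J: E = 2.158 GPa, ρ = 1110 kg/m³
  material L: E = 108.2 GPa, ρ = 4543 kg/m³
  material L: M = 2.29×10⁻³
  material H: M = 1.85×10⁻³
  material W: M = 1.78×10⁻³
  material J: M = 1.32×10⁻³
Material L ranks first.

material L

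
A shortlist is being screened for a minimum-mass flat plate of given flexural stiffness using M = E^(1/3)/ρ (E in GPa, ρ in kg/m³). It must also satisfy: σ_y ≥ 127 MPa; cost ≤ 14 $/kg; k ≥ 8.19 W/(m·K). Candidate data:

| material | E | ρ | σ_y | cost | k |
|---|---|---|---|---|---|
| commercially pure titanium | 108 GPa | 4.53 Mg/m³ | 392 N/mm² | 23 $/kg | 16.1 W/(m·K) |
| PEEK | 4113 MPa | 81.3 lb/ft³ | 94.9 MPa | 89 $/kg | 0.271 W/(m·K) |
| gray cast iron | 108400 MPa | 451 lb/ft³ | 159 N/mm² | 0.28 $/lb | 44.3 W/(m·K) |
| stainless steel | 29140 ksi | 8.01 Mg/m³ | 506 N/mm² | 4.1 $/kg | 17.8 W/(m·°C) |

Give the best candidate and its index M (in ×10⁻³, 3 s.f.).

Screen on constraints: σ_y ≥ 127 MPa; cost ≤ 14 $/kg; k ≥ 8.19 W/(m·K). Survivors: gray cast iron, stainless steel.
In SI units:
  gray cast iron: E = 108.4 GPa, ρ = 7224 kg/m³
  stainless steel: E = 200.9 GPa, ρ = 8010 kg/m³
  stainless steel: M = 0.731×10⁻³
  gray cast iron: M = 0.660×10⁻³
Stainless steel ranks first.

stainless steel, M = 0.731×10⁻³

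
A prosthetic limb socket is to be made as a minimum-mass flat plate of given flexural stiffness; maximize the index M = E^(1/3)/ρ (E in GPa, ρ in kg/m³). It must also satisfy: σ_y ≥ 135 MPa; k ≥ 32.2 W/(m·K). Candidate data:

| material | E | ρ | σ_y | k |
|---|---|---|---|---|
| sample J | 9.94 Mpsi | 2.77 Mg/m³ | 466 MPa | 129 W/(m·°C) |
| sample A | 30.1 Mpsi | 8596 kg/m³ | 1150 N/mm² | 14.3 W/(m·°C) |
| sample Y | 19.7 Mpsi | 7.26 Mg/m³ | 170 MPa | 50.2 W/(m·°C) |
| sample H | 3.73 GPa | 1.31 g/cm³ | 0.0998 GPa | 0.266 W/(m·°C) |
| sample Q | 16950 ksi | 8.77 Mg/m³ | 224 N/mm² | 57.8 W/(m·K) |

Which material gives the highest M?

sample J

Screen on constraints: σ_y ≥ 135 MPa; k ≥ 32.2 W/(m·K). Survivors: sample J, sample Y, sample Q.
After converting to SI:
  sample J: E = 68.53 GPa, ρ = 2770 kg/m³
  sample Y: E = 135.8 GPa, ρ = 7260 kg/m³
  sample Q: E = 116.9 GPa, ρ = 8770 kg/m³
  sample J: M = 1.48×10⁻³
  sample Y: M = 0.708×10⁻³
  sample Q: M = 0.557×10⁻³
The maximum is for sample J.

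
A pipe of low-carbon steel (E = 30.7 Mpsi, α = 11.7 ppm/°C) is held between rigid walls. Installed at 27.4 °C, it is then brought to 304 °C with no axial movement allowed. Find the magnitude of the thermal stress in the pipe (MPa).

685 MPa

E = 30.7 Mpsi = 211.7 GPa.
ΔT = 276.6 K. Constrained thermal stress σ = E·α·ΔT = 211.7×10³ MPa × 11.7×10⁻⁶ × 276.6 = 685 MPa (compressive).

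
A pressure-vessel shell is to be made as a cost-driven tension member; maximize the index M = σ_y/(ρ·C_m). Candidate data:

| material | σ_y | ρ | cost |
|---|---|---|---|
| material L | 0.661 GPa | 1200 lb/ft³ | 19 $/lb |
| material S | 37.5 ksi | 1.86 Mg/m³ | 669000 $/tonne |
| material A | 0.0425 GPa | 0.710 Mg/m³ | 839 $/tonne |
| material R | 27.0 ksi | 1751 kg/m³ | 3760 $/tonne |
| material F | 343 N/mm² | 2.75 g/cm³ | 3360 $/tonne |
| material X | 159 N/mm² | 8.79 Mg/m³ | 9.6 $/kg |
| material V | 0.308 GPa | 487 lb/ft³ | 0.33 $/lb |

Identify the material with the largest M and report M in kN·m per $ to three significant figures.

Putting every candidate on a common basis:
  material L: σ_y = 661.0 MPa, ρ = 19220 kg/m³, cost = 41.89 $/kg
  material S: σ_y = 258.6 MPa, ρ = 1860 kg/m³, cost = 669.0 $/kg
  material A: σ_y = 42.50 MPa, ρ = 710.0 kg/m³, cost = 0.8390 $/kg
  material R: σ_y = 186.2 MPa, ρ = 1751 kg/m³, cost = 3.760 $/kg
  material F: σ_y = 343.0 MPa, ρ = 2750 kg/m³, cost = 3.360 $/kg
  material X: σ_y = 159.0 MPa, ρ = 8790 kg/m³, cost = 9.600 $/kg
  material V: σ_y = 308.0 MPa, ρ = 7801 kg/m³, cost = 0.7275 $/kg
  material A: M = 71.3 kN·m per $
  material V: M = 54.3 kN·m per $
  material F: M = 37.1 kN·m per $
  material R: M = 28.3 kN·m per $
  material X: M = 1.88 kN·m per $
  material L: M = 0.821 kN·m per $
  material S: M = 0.208 kN·m per $
Highest index: material A.

material A, M = 71.3 kN·m per $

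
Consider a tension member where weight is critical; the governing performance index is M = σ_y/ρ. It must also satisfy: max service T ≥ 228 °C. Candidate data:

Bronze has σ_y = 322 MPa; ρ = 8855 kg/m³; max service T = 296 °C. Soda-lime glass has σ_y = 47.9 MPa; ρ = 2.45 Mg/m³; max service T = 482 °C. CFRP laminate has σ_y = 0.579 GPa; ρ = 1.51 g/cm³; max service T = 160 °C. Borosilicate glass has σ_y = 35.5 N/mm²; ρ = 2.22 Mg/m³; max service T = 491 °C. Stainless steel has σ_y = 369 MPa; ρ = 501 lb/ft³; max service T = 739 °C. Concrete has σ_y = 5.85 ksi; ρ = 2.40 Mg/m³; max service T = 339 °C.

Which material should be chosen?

stainless steel

Screen on constraints: max service T ≥ 228 °C. Survivors: bronze, soda-lime glass, borosilicate glass, stainless steel, concrete.
Putting every candidate on a common basis:
  bronze: σ_y = 322.0 MPa, ρ = 8855 kg/m³
  soda-lime glass: σ_y = 47.90 MPa, ρ = 2450 kg/m³
  borosilicate glass: σ_y = 35.50 MPa, ρ = 2220 kg/m³
  stainless steel: σ_y = 369.0 MPa, ρ = 8025 kg/m³
  concrete: σ_y = 40.33 MPa, ρ = 2400 kg/m³
  stainless steel: M = 46.0 kN·m/kg
  bronze: M = 36.4 kN·m/kg
  soda-lime glass: M = 19.6 kN·m/kg
  concrete: M = 16.8 kN·m/kg
  borosilicate glass: M = 16.0 kN·m/kg
Highest index: stainless steel.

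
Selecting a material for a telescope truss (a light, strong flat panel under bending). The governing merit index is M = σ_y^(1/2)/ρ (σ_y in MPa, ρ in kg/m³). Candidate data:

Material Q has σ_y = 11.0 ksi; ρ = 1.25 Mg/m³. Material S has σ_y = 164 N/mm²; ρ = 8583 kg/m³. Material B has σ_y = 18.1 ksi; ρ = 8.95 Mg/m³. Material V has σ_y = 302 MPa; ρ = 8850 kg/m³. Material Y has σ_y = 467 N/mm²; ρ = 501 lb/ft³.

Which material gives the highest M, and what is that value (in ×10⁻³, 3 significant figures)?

After converting to SI:
  material Q: σ_y = 75.84 MPa, ρ = 1250 kg/m³
  material S: σ_y = 164.0 MPa, ρ = 8583 kg/m³
  material B: σ_y = 124.8 MPa, ρ = 8950 kg/m³
  material V: σ_y = 302.0 MPa, ρ = 8850 kg/m³
  material Y: σ_y = 467.0 MPa, ρ = 8025 kg/m³
  material Q: M = 6.97×10⁻³
  material Y: M = 2.69×10⁻³
  material V: M = 1.96×10⁻³
  material S: M = 1.49×10⁻³
  material B: M = 1.25×10⁻³
Material Q ranks first.

material Q, M = 6.97×10⁻³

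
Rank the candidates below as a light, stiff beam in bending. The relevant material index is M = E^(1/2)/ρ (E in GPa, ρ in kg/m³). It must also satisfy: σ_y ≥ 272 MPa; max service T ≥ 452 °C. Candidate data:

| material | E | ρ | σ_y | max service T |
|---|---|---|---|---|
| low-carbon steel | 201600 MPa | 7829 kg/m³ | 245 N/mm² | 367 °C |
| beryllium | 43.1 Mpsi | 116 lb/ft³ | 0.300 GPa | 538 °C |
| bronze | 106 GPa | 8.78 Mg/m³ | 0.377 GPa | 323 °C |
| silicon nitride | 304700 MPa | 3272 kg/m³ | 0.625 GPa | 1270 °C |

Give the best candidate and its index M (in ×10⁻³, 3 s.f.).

beryllium, M = 9.28×10⁻³

Screen on constraints: σ_y ≥ 272 MPa; max service T ≥ 452 °C. Survivors: beryllium, silicon nitride.
Putting every candidate on a common basis:
  beryllium: E = 297.2 GPa, ρ = 1858 kg/m³
  silicon nitride: E = 304.7 GPa, ρ = 3272 kg/m³
  beryllium: M = 9.28×10⁻³
  silicon nitride: M = 5.33×10⁻³
The maximum is for beryllium.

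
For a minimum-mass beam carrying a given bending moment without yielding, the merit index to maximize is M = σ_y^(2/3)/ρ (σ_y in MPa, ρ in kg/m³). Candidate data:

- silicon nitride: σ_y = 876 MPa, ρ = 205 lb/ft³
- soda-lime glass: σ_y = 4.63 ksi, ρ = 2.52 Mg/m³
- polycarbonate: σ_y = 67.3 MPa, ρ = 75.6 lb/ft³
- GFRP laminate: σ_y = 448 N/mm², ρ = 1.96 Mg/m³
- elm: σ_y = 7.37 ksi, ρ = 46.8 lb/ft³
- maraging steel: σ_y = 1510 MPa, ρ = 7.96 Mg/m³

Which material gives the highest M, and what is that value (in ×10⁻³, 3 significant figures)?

GFRP laminate, M = 29.9×10⁻³

Normalizing units and computing the index:
  silicon nitride: σ_y = 876.0 MPa, ρ = 3284 kg/m³
  soda-lime glass: σ_y = 31.92 MPa, ρ = 2520 kg/m³
  polycarbonate: σ_y = 67.30 MPa, ρ = 1211 kg/m³
  GFRP laminate: σ_y = 448.0 MPa, ρ = 1960 kg/m³
  elm: σ_y = 50.81 MPa, ρ = 749.7 kg/m³
  maraging steel: σ_y = 1510 MPa, ρ = 7960 kg/m³
  GFRP laminate: M = 29.9×10⁻³
  silicon nitride: M = 27.9×10⁻³
  elm: M = 18.3×10⁻³
  maraging steel: M = 16.5×10⁻³
  polycarbonate: M = 13.7×10⁻³
  soda-lime glass: M = 3.99×10⁻³
Highest index: GFRP laminate.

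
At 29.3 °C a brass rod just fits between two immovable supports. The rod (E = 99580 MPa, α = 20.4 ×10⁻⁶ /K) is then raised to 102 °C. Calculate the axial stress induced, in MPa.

148 MPa

E = 99580 MPa = 99.58 GPa.
ΔT = 72.70 K. Constrained thermal stress σ = E·α·ΔT = 99.58×10³ MPa × 20.4×10⁻⁶ × 72.70 = 148 MPa (compressive).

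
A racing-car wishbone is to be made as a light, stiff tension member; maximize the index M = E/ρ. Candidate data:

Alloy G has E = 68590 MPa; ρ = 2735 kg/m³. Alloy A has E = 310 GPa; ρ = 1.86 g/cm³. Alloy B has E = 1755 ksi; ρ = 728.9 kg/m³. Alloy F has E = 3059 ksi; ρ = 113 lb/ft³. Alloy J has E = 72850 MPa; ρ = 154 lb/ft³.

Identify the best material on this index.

alloy A

Putting every candidate on a common basis:
  alloy G: E = 68.59 GPa, ρ = 2735 kg/m³
  alloy A: E = 310.0 GPa, ρ = 1860 kg/m³
  alloy B: E = 12.10 GPa, ρ = 728.9 kg/m³
  alloy F: E = 21.09 GPa, ρ = 1810 kg/m³
  alloy J: E = 72.85 GPa, ρ = 2467 kg/m³
  alloy A: M = 167 MN·m/kg
  alloy J: M = 29.5 MN·m/kg
  alloy G: M = 25.1 MN·m/kg
  alloy B: M = 16.6 MN·m/kg
  alloy F: M = 11.7 MN·m/kg
Alloy A ranks first.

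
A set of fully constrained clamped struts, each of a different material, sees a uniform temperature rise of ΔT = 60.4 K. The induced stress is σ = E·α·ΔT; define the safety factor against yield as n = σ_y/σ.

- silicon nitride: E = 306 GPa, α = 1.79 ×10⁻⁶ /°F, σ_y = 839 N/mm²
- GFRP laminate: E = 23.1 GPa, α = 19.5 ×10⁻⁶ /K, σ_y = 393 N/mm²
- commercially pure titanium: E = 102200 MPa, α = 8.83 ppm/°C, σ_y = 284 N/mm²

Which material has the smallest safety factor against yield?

commercially pure titanium

In consistent units (E in GPa, α in ×10⁻⁶/K, σ_y in MPa):
  silicon nitride: E = 306.0, α = 3.22, σ_y = 839.0 → σ = 59.6 MPa, n = 14.1
  GFRP laminate: E = 23.10, α = 19.5, σ_y = 393.0 → σ = 27.2 MPa, n = 14.4
  commercially pure titanium: E = 102.2, α = 8.83, σ_y = 284.0 → σ = 54.5 MPa, n = 5.21
The minimum is commercially pure titanium at n = 5.21.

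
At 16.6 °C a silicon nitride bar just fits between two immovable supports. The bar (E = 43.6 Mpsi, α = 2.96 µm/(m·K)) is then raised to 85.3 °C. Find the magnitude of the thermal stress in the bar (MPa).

E = 43.6 Mpsi = 300.6 GPa.
ΔT = 68.70 K. Constrained thermal stress σ = E·α·ΔT = 300.6×10³ MPa × 2.96×10⁻⁶ × 68.70 = 61.1 MPa (compressive).

61.1 MPa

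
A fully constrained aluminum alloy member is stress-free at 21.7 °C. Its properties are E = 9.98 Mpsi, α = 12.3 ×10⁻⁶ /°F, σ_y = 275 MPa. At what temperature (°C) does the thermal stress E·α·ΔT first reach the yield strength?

202 °C

E = 9.98 Mpsi = 68.81 GPa.
α = 12.3×10⁻⁶/°F × 9/5 = 22.1×10⁻⁶/K.
E·α·ΔT = 275.0 MPa ⇒ ΔT = 275.0 / (68.81×10³ × 22.1×10⁻⁶) = 180.5 K.
T = 21.7 + 180.5 = 202.2 °C.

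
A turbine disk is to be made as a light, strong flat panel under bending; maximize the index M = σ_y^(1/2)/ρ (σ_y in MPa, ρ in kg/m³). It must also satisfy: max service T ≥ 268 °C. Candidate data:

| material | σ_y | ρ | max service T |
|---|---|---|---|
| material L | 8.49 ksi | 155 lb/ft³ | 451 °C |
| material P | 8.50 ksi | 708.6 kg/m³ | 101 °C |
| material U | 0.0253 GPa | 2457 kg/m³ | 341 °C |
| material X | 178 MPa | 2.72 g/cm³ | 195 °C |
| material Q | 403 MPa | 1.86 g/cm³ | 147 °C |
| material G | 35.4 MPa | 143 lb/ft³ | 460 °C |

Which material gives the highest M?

material L

Screen on constraints: max service T ≥ 268 °C. Survivors: material L, material U, material G.
After converting to SI:
  material L: σ_y = 58.54 MPa, ρ = 2483 kg/m³
  material U: σ_y = 25.30 MPa, ρ = 2457 kg/m³
  material G: σ_y = 35.40 MPa, ρ = 2291 kg/m³
  material L: M = 3.08×10⁻³
  material G: M = 2.60×10⁻³
  material U: M = 2.05×10⁻³
Material L has the largest M.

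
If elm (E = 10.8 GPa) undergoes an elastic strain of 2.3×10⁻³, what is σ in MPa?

σ = E·ε = 10800 MPa × 2.3×10⁻³ = 24.8 MPa.

24.8 MPa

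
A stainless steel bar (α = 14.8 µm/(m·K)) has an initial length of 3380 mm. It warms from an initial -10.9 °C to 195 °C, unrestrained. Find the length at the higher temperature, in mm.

ΔT = 195 − (-10.9) = 205.9 K.
ΔL = α·L₀·ΔT = 14.8×10⁻⁶ × 3380 mm × 205.9 K = 10.3 mm.
L = L₀ + ΔL = 3380 + 10.3 = 3390.3 mm.

3390.3 mm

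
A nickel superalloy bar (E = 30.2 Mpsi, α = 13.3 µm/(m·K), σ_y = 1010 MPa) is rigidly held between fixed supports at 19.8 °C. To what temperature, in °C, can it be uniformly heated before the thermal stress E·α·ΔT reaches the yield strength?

385 °C

E = 30.2 Mpsi = 208.2 GPa.
E·α·ΔT = 1010 MPa ⇒ ΔT = 1010 / (208.2×10³ × 13.3×10⁻⁶) = 364.7 K.
T = 19.8 + 364.7 = 384.5 °C.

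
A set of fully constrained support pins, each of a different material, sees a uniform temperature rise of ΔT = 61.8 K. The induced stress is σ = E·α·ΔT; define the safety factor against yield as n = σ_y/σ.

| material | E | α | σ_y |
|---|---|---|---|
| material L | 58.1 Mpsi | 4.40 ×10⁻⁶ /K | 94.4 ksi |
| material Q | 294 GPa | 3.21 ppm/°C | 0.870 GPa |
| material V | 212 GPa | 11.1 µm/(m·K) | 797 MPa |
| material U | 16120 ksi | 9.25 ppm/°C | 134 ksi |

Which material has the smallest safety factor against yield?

material V

Converting E to GPa, α to ×10⁻⁶/K, σ_y to MPa, then σ and n for each:
  material L: E = 400.6, α = 4.40, σ_y = 650.9 → σ = 109 MPa, n = 5.98
  material Q: E = 294.0, α = 3.21, σ_y = 870.0 → σ = 58.3 MPa, n = 14.9
  material V: E = 212.0, α = 11.1, σ_y = 797.0 → σ = 145 MPa, n = 5.48
  material U: E = 111.1, α = 9.25, σ_y = 923.9 → σ = 63.5 MPa, n = 14.5
Material V has the lowest safety factor, n = 5.48.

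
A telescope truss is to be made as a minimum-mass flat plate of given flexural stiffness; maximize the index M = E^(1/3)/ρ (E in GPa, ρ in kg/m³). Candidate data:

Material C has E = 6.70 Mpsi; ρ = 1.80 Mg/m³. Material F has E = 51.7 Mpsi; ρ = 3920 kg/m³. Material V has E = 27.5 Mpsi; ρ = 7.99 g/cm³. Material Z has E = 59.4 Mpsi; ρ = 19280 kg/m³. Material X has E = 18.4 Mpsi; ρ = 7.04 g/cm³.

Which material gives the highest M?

Convert each candidate to consistent units, then evaluate M:
  material C: E = 46.19 GPa, ρ = 1800 kg/m³
  material F: E = 356.5 GPa, ρ = 3920 kg/m³
  material V: E = 189.6 GPa, ρ = 7990 kg/m³
  material Z: E = 409.5 GPa, ρ = 19280 kg/m³
  material X: E = 126.9 GPa, ρ = 7040 kg/m³
  material C: M = 1.99×10⁻³
  material F: M = 1.81×10⁻³
  material V: M = 0.719×10⁻³
  material X: M = 0.714×10⁻³
  material Z: M = 0.385×10⁻³
The maximum is for material C.

material C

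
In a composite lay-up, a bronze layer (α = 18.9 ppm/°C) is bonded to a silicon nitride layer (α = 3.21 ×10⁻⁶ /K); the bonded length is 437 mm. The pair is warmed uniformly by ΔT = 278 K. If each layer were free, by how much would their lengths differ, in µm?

1910 µm

Δα = |18.9 − 3.21|×10⁻⁶/K = 15.7×10⁻⁶/K.
ΔL_mismatch = Δα·L·ΔT = 15.7×10⁻⁶ × 437.0 mm × 278.0 K = 1910 µm.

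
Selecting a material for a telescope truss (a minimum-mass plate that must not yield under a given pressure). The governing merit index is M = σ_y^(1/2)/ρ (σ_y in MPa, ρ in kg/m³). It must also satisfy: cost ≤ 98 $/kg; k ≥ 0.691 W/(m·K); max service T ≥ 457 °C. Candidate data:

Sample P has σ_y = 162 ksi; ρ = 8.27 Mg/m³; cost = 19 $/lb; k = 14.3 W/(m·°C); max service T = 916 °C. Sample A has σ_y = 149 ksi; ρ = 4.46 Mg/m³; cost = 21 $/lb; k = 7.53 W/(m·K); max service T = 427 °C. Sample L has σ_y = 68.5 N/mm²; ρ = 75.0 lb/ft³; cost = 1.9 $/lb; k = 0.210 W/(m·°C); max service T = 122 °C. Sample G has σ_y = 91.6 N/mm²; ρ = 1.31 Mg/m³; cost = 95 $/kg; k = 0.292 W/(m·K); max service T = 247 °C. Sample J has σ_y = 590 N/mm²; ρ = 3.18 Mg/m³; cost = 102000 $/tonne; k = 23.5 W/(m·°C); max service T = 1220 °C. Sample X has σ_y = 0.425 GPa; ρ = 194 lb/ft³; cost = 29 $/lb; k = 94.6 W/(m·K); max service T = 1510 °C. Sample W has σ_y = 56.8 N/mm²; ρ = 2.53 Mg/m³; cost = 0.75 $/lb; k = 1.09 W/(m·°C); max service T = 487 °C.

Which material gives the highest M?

Screen on constraints: cost ≤ 98 $/kg; k ≥ 0.691 W/(m·K); max service T ≥ 457 °C. Survivors: sample P, sample X, sample W.
Convert each candidate to consistent units, then evaluate M:
  sample P: σ_y = 1117 MPa, ρ = 8270 kg/m³
  sample X: σ_y = 425.0 MPa, ρ = 3108 kg/m³
  sample W: σ_y = 56.80 MPa, ρ = 2530 kg/m³
  sample X: M = 6.63×10⁻³
  sample P: M = 4.04×10⁻³
  sample W: M = 2.98×10⁻³
Sample X ranks first.

sample X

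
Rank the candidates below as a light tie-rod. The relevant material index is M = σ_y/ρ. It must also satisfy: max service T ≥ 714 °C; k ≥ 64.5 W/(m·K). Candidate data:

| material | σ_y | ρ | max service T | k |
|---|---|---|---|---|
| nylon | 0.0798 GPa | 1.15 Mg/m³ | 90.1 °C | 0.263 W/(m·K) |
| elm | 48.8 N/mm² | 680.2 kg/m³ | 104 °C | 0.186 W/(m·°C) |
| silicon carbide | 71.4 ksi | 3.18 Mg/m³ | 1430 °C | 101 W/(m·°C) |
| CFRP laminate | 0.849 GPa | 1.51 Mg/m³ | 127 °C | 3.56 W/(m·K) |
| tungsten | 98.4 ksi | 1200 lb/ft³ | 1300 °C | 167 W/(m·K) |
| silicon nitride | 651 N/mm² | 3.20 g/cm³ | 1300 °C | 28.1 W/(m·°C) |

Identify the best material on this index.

Screen on constraints: max service T ≥ 714 °C; k ≥ 64.5 W/(m·K). Survivors: silicon carbide, tungsten.
Normalizing units and computing the index:
  silicon carbide: σ_y = 492.3 MPa, ρ = 3180 kg/m³
  tungsten: σ_y = 678.4 MPa, ρ = 19220 kg/m³
  silicon carbide: M = 155 kN·m/kg
  tungsten: M = 35.3 kN·m/kg
Silicon carbide has the largest M.

silicon carbide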